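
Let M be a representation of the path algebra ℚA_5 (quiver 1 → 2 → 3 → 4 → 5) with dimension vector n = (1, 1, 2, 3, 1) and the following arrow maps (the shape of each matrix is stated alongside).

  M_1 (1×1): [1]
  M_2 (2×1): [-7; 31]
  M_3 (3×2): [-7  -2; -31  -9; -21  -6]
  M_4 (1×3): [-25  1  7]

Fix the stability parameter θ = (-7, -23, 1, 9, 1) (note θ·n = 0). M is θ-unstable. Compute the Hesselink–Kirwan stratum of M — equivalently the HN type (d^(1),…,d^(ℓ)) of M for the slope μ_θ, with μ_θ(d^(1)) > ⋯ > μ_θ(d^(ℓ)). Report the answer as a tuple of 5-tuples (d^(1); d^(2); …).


Barcode: M ≅ I[1,5], I[3,4], I[4,4]. HN layers by μ_θ (4 steps, strictly decreasing):
  μ^(1)=9; μ^(2)=5; μ^(3)=1; μ^(4)=-15

((0, 0, 0, 2, 0); (0, 0, 0, 1, 1); (0, 0, 2, 0, 0); (1, 1, 0, 0, 0))


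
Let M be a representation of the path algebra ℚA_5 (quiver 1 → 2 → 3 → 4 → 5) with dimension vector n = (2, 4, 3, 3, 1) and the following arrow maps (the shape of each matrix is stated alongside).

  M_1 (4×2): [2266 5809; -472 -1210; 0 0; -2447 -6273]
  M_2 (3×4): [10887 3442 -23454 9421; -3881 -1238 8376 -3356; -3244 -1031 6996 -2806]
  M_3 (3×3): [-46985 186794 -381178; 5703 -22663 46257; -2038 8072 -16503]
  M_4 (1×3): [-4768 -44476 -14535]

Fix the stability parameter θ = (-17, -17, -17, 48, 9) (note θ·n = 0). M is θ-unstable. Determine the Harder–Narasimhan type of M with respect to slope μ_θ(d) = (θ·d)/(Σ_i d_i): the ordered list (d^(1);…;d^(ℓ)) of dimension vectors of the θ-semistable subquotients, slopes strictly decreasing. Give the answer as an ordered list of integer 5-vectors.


Via rank(M_{q-1}∘⋯∘M_p): M ≅ I[1,4], I[1,5], I[2,2], I[2,4].
μ_θ-semistable layers: μ^(1)=48; μ^(2)=57/2; μ^(3)=-17

((0, 0, 0, 2, 0); (0, 0, 0, 1, 1); (2, 4, 3, 0, 0))


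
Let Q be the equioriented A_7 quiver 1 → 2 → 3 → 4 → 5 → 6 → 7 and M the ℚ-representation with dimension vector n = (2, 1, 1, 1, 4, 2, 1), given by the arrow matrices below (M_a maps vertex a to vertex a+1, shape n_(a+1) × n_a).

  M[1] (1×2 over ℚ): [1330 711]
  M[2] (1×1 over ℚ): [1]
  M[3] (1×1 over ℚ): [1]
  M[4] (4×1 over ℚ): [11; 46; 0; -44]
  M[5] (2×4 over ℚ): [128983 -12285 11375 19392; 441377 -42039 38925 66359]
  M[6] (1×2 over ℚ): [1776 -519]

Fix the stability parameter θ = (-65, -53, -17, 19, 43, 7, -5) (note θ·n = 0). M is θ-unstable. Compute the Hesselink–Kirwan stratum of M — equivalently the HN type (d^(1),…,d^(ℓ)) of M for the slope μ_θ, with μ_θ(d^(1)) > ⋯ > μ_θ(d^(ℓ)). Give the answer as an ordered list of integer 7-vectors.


Via rank(M_{q-1}∘⋯∘M_p): M ≅ I[1,1], I[1,7], I[5,5]^2, I[5,6].
μ_θ-semistable layers: μ^(1)=43; μ^(2)=25; μ^(3)=16; μ^(4)=-17; μ^(5)=-53; μ^(6)=-65

((0, 0, 0, 0, 2, 0, 0); (0, 0, 0, 0, 1, 1, 0); (0, 0, 0, 1, 1, 1, 1); (0, 0, 1, 0, 0, 0, 0); (0, 1, 0, 0, 0, 0, 0); (2, 0, 0, 0, 0, 0, 0))


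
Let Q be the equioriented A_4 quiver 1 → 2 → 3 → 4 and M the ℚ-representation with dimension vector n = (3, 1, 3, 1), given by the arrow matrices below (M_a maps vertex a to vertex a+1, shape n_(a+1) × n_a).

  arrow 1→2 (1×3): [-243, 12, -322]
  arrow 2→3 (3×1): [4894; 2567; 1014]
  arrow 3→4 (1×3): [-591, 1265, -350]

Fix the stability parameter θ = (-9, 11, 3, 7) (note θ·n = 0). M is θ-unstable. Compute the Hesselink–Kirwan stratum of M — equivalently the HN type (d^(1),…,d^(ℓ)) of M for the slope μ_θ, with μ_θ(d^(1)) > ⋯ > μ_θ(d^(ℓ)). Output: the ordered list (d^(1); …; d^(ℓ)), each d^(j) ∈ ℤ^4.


Via rank(M_{q-1}∘⋯∘M_p): M ≅ I[1,1]^2, I[1,4], I[3,3]^2.
μ_θ-semistable layers: μ^(1)=7; μ^(2)=3; μ^(3)=-9

((0, 1, 1, 1); (0, 0, 2, 0); (3, 0, 0, 0))


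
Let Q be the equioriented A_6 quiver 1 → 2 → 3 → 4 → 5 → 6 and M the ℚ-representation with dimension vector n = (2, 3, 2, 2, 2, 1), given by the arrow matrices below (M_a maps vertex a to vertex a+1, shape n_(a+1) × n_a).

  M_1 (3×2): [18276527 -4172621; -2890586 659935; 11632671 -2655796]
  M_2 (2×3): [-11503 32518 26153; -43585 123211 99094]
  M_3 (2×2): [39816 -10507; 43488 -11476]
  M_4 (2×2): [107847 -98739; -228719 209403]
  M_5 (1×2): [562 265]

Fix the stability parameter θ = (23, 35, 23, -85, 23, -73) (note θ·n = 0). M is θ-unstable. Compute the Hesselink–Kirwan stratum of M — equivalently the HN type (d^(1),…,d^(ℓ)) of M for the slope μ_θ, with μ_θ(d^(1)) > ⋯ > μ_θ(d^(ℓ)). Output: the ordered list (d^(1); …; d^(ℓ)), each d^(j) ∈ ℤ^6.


Barcode: M ≅ I[1,3], I[1,6], I[2,2], I[4,4], I[5,5]. HN layers by μ_θ (5 steps, strictly decreasing):
  μ^(1)=35; μ^(2)=29; μ^(3)=23; μ^(4)=-9; μ^(5)=-85

((0, 1, 0, 0, 0, 0); (0, 1, 1, 0, 0, 0); (1, 0, 0, 0, 1, 0); (1, 1, 1, 1, 1, 1); (0, 0, 0, 1, 0, 0))


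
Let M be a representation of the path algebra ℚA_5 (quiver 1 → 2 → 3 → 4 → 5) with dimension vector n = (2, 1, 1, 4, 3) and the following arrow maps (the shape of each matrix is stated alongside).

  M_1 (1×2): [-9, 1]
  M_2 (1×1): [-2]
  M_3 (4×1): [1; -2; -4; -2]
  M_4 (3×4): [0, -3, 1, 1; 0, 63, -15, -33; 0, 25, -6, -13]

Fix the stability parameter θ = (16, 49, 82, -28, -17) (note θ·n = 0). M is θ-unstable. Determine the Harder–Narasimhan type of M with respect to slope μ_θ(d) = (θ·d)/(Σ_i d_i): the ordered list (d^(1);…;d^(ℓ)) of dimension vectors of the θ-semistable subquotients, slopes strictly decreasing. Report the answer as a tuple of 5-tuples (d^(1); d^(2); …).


Barcode: M ≅ I[1,1], I[1,4], I[4,4], I[4,5]^2, I[5,5]. HN layers by μ_θ (4 steps, strictly decreasing):
  μ^(1)=103/3; μ^(2)=16; μ^(3)=-17; μ^(4)=-28

((0, 1, 1, 1, 0); (2, 0, 0, 0, 0); (0, 0, 0, 0, 3); (0, 0, 0, 3, 0))


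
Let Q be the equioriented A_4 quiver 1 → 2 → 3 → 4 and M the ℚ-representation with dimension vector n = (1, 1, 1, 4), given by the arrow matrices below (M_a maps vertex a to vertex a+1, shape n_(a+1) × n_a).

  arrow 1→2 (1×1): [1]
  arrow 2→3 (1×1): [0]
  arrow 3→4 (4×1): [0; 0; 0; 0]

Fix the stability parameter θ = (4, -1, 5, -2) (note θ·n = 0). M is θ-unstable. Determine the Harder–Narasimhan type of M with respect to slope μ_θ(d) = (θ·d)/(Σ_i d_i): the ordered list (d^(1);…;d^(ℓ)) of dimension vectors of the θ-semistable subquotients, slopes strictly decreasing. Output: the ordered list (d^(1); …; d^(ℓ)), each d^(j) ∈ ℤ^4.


Interval decomposition of M: I[1,2], I[3,3], I[4,4]^4.
HN type (ℓ=3): μ^(1)=5; μ^(2)=3/2; μ^(3)=-2

((0, 0, 1, 0); (1, 1, 0, 0); (0, 0, 0, 4))


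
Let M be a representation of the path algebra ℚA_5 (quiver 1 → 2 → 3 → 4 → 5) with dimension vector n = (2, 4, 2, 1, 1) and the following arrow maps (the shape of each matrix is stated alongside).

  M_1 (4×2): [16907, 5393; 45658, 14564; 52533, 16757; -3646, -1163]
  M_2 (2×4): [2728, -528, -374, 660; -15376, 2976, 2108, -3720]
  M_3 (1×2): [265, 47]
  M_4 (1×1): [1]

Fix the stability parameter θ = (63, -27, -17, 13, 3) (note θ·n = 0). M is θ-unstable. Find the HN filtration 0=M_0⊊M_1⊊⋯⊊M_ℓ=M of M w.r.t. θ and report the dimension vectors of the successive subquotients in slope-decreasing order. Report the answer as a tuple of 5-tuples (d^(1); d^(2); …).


Interval decomposition of M: I[1,2], I[1,5], I[2,2]^2, I[3,3].
HN type (ℓ=5): μ^(1)=18; μ^(2)=8; μ^(3)=19/3; μ^(4)=-17; μ^(5)=-27

((1, 1, 0, 0, 0); (0, 0, 0, 1, 1); (1, 1, 1, 0, 0); (0, 0, 1, 0, 0); (0, 2, 0, 0, 0))


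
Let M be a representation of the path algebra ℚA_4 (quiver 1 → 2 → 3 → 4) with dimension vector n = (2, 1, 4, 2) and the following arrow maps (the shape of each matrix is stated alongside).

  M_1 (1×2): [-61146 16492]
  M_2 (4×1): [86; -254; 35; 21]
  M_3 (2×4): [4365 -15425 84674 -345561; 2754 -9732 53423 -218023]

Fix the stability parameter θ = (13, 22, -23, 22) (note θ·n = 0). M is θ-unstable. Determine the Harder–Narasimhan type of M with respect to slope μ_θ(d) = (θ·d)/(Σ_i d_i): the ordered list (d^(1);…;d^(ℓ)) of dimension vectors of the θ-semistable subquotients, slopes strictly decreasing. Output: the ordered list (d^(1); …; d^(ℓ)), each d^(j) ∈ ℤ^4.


Interval decomposition of M: I[1,1], I[1,4], I[3,3]^2, I[3,4].
HN type (ℓ=4): μ^(1)=22; μ^(2)=13; μ^(3)=4; μ^(4)=-23

((0, 0, 0, 2); (1, 0, 0, 0); (1, 1, 1, 0); (0, 0, 3, 0))


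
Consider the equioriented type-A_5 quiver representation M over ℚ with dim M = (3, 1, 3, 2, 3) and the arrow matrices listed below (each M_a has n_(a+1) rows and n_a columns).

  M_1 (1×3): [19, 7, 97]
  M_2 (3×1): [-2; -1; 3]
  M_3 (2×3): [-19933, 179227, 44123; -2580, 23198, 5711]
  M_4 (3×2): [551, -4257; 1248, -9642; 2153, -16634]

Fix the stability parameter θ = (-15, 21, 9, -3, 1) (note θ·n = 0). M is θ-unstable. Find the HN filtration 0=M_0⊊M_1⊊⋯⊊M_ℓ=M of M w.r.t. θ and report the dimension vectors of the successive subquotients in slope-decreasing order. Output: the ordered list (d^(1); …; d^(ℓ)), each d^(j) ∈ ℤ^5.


Barcode: M ≅ I[1,1]^2, I[1,5], I[3,3], I[3,5], I[5,5]. HN layers by μ_θ (5 steps, strictly decreasing):
  μ^(1)=9; μ^(2)=7; μ^(3)=7/3; μ^(4)=1; μ^(5)=-15

((0, 0, 1, 0, 0); (0, 1, 1, 1, 1); (0, 0, 1, 1, 1); (0, 0, 0, 0, 1); (3, 0, 0, 0, 0))


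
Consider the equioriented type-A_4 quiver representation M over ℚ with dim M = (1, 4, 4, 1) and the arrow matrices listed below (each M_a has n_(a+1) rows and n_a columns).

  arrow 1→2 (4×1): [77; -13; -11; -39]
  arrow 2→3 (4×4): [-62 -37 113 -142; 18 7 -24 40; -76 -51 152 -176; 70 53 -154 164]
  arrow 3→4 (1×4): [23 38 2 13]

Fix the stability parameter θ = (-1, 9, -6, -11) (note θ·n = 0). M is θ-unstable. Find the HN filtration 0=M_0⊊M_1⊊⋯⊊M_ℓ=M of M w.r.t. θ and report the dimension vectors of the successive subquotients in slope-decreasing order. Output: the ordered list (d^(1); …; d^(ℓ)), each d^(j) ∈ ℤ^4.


Interval decomposition of M: I[1,4], I[2,2], I[2,3]^2, I[3,3].
HN type (ℓ=4): μ^(1)=9; μ^(2)=3/2; μ^(3)=-9/4; μ^(4)=-6

((0, 1, 0, 0); (0, 2, 2, 0); (1, 1, 1, 1); (0, 0, 1, 0))


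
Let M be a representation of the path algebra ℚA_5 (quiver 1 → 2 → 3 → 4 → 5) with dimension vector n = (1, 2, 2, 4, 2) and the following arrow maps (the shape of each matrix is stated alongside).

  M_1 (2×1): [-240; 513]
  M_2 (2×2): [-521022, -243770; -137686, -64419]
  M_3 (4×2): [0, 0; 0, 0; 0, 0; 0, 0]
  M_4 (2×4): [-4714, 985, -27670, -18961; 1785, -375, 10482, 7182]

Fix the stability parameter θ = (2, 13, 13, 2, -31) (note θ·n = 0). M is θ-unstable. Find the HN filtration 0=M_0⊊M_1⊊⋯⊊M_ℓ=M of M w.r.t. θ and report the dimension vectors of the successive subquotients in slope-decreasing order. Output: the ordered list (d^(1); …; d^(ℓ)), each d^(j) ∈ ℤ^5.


Interval decomposition of M: I[1,3], I[2,3], I[4,4]^2, I[4,5]^2.
HN type (ℓ=3): μ^(1)=13; μ^(2)=2; μ^(3)=-29/2

((0, 2, 2, 0, 0); (1, 0, 0, 2, 0); (0, 0, 0, 2, 2))


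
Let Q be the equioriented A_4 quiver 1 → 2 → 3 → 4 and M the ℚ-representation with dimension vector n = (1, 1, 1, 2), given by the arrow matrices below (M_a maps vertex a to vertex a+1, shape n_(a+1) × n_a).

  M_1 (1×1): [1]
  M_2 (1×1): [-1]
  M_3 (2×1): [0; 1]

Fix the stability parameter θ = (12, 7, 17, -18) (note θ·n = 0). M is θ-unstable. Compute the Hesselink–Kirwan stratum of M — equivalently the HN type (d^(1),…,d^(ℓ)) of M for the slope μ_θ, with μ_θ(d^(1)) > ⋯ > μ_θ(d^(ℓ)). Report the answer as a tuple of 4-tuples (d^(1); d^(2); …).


Via rank(M_{q-1}∘⋯∘M_p): M ≅ I[1,4], I[4,4].
μ_θ-semistable layers: μ^(1)=9/2; μ^(2)=-18

((1, 1, 1, 1); (0, 0, 0, 1))


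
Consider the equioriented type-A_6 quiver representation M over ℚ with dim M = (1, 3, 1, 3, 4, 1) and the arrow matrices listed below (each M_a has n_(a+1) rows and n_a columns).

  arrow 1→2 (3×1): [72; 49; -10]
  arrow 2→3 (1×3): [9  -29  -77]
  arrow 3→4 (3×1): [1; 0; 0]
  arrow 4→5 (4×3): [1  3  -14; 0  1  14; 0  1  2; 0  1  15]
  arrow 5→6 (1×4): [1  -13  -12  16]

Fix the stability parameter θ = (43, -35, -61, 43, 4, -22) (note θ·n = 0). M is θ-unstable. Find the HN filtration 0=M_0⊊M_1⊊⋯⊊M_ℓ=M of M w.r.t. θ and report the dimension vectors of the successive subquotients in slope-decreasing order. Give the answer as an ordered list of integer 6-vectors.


Barcode: M ≅ I[1,6], I[2,2]^2, I[4,5]^2, I[5,5]. HN layers by μ_θ (5 steps, strictly decreasing):
  μ^(1)=47/2; μ^(2)=25/3; μ^(3)=4; μ^(4)=-53/3; μ^(5)=-35

((0, 0, 0, 2, 2, 0); (0, 0, 0, 1, 1, 1); (0, 0, 0, 0, 1, 0); (1, 1, 1, 0, 0, 0); (0, 2, 0, 0, 0, 0))


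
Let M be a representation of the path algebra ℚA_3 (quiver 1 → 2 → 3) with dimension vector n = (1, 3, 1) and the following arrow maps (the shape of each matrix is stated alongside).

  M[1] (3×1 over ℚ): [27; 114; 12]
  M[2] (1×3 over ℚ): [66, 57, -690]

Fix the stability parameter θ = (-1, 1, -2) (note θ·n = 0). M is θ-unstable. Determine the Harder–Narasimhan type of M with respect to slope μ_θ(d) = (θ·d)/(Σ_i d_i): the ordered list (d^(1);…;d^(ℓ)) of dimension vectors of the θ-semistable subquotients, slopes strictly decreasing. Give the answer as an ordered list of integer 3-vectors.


Interval decomposition of M: I[1,2], I[2,2], I[2,3].
HN type (ℓ=3): μ^(1)=1; μ^(2)=-1/2; μ^(3)=-1

((0, 2, 0); (0, 1, 1); (1, 0, 0))


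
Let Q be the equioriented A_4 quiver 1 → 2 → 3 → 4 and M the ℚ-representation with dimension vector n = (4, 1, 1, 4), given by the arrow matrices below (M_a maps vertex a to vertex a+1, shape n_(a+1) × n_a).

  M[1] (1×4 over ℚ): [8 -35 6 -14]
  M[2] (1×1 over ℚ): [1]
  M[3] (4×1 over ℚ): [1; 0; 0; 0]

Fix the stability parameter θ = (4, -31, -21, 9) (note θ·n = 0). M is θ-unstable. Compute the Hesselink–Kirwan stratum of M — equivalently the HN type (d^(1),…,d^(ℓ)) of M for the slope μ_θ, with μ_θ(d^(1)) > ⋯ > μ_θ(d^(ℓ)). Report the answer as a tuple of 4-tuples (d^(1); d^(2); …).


Interval decomposition of M: I[1,1]^3, I[1,4], I[4,4]^3.
HN type (ℓ=3): μ^(1)=9; μ^(2)=4; μ^(3)=-16

((0, 0, 0, 4); (3, 0, 0, 0); (1, 1, 1, 0))


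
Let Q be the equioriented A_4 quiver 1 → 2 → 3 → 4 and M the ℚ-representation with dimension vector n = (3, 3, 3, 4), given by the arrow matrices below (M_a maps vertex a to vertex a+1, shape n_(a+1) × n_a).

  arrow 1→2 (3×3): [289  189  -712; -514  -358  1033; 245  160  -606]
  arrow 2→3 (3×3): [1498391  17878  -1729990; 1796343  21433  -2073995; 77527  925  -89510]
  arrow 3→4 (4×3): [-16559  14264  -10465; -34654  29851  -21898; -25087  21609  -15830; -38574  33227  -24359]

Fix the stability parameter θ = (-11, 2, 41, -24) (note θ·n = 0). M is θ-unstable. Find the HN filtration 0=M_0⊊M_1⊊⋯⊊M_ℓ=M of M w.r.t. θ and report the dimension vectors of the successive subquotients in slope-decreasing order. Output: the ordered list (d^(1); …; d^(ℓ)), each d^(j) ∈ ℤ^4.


Barcode: M ≅ I[1,4]^3, I[4,4]. HN layers by μ_θ (4 steps, strictly decreasing):
  μ^(1)=17/2; μ^(2)=2; μ^(3)=-11; μ^(4)=-24

((0, 0, 3, 3); (0, 3, 0, 0); (3, 0, 0, 0); (0, 0, 0, 1))


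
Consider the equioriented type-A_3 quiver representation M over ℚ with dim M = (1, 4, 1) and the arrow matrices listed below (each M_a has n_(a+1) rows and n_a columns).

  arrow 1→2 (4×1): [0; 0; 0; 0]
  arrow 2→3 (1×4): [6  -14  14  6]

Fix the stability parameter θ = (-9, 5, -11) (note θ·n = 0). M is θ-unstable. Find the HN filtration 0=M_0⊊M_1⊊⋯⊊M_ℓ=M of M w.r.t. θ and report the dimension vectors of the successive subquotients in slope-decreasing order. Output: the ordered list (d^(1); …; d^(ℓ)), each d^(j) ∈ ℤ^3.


Barcode: M ≅ I[1,1], I[2,2]^3, I[2,3]. HN layers by μ_θ (3 steps, strictly decreasing):
  μ^(1)=5; μ^(2)=-3; μ^(3)=-9

((0, 3, 0); (0, 1, 1); (1, 0, 0))


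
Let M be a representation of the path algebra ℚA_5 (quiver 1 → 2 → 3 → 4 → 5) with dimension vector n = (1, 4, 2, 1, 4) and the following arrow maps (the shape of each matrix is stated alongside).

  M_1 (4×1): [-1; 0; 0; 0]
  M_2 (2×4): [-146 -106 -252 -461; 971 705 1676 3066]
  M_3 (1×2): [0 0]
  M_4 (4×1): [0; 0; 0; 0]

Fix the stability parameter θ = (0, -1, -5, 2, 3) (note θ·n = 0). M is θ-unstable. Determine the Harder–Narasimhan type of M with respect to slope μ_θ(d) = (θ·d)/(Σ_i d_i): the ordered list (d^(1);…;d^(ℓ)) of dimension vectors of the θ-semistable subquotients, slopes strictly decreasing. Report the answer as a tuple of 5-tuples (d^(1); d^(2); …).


Interval decomposition of M: I[1,3], I[2,2]^2, I[2,3], I[4,4], I[5,5]^4.
HN type (ℓ=5): μ^(1)=3; μ^(2)=2; μ^(3)=-1; μ^(4)=-2; μ^(5)=-3

((0, 0, 0, 0, 4); (0, 0, 0, 1, 0); (0, 2, 0, 0, 0); (1, 1, 1, 0, 0); (0, 1, 1, 0, 0))


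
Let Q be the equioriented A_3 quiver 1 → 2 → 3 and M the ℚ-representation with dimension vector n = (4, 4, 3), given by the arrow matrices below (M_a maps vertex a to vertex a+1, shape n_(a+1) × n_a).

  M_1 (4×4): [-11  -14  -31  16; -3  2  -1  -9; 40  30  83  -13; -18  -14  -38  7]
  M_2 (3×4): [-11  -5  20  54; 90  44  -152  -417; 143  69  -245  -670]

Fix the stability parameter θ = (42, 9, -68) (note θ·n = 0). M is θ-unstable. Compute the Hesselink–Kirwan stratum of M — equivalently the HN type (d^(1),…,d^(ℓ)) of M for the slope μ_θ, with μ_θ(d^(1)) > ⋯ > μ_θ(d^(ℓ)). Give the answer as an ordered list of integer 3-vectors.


Via rank(M_{q-1}∘⋯∘M_p): M ≅ I[1,2], I[1,3]^3.
μ_θ-semistable layers: μ^(1)=51/2; μ^(2)=-17/3

((1, 1, 0); (3, 3, 3))


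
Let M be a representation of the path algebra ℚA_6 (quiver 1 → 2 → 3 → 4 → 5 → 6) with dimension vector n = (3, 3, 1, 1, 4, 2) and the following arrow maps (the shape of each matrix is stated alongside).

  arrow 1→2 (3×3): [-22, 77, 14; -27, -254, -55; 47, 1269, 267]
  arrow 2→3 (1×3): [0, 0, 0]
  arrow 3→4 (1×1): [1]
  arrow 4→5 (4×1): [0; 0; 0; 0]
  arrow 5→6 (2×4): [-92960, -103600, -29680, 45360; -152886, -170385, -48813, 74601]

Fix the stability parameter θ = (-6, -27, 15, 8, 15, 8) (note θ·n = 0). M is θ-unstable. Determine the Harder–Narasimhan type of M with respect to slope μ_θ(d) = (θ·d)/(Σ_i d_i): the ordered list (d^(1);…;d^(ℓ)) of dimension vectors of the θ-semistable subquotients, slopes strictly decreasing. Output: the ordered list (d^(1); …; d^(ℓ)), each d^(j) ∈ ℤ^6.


Via rank(M_{q-1}∘⋯∘M_p): M ≅ I[1,2]^3, I[3,4], I[5,5]^3, I[5,6], I[6,6].
μ_θ-semistable layers: μ^(1)=15; μ^(2)=23/2; μ^(3)=8; μ^(4)=-33/2

((0, 0, 0, 0, 3, 0); (0, 0, 1, 1, 1, 1); (0, 0, 0, 0, 0, 1); (3, 3, 0, 0, 0, 0))


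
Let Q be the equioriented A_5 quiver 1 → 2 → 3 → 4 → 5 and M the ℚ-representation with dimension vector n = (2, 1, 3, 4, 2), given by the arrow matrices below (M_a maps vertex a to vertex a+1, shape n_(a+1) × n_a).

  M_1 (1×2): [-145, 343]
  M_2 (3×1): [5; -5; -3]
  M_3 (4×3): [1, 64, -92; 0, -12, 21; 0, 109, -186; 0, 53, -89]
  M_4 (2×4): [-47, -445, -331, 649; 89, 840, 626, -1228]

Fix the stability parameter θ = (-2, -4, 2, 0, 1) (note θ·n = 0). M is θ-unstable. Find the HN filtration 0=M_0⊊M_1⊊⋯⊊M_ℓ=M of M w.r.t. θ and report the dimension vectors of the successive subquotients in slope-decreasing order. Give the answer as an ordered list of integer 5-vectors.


Via rank(M_{q-1}∘⋯∘M_p): M ≅ I[1,1], I[1,5], I[3,4], I[3,5], I[4,4].
μ_θ-semistable layers: μ^(1)=1; μ^(2)=0; μ^(3)=-2; μ^(4)=-3

((0, 0, 3, 3, 2); (0, 0, 0, 1, 0); (1, 0, 0, 0, 0); (1, 1, 0, 0, 0))


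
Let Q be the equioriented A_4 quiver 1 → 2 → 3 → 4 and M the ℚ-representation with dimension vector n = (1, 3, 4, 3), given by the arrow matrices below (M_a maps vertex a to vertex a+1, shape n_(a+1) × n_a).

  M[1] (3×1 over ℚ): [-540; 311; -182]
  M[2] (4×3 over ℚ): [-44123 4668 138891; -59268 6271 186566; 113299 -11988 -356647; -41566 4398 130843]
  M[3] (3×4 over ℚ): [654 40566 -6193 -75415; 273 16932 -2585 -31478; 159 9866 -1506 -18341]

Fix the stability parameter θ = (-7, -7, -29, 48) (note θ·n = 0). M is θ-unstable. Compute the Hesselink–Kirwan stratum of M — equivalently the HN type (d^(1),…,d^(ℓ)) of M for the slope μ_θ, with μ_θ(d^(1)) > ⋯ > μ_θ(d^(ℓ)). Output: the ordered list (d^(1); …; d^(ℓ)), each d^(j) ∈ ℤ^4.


Barcode: M ≅ I[1,3], I[2,3], I[2,4], I[3,4], I[4,4]. HN layers by μ_θ (4 steps, strictly decreasing):
  μ^(1)=48; μ^(2)=-43/3; μ^(3)=-18; μ^(4)=-29

((0, 0, 0, 3); (1, 1, 1, 0); (0, 2, 2, 0); (0, 0, 1, 0))


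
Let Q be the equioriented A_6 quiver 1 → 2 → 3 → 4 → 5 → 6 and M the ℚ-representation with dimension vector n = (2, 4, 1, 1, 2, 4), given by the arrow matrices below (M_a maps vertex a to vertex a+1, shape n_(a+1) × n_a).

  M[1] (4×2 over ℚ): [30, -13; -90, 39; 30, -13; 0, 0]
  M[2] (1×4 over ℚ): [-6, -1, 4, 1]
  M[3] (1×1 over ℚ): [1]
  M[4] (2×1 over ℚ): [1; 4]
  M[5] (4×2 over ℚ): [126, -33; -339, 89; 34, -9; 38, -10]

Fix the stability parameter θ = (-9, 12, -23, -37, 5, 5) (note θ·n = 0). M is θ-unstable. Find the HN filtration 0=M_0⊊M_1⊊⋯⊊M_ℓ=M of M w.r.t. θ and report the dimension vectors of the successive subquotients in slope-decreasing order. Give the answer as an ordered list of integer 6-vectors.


Interval decomposition of M: I[1,1], I[1,6], I[2,2]^3, I[5,6], I[6,6]^2.
HN type (ℓ=4): μ^(1)=12; μ^(2)=5; μ^(3)=-9; μ^(4)=-57/4

((0, 3, 0, 0, 0, 0); (0, 0, 0, 0, 2, 4); (1, 0, 0, 0, 0, 0); (1, 1, 1, 1, 0, 0))


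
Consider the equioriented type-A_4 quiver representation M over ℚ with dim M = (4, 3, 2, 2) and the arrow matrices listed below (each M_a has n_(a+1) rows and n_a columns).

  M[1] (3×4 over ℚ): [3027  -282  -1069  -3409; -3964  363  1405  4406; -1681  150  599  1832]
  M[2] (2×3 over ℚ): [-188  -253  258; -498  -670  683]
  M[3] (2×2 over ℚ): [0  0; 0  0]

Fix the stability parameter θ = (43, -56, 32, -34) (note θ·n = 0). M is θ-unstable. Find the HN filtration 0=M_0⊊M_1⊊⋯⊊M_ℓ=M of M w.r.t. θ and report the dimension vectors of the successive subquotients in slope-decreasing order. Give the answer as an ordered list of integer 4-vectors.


Via rank(M_{q-1}∘⋯∘M_p): M ≅ I[1,1], I[1,2], I[1,3]^2, I[4,4]^2.
μ_θ-semistable layers: μ^(1)=43; μ^(2)=32; μ^(3)=-13/2; μ^(4)=-34

((1, 0, 0, 0); (0, 0, 2, 0); (3, 3, 0, 0); (0, 0, 0, 2))


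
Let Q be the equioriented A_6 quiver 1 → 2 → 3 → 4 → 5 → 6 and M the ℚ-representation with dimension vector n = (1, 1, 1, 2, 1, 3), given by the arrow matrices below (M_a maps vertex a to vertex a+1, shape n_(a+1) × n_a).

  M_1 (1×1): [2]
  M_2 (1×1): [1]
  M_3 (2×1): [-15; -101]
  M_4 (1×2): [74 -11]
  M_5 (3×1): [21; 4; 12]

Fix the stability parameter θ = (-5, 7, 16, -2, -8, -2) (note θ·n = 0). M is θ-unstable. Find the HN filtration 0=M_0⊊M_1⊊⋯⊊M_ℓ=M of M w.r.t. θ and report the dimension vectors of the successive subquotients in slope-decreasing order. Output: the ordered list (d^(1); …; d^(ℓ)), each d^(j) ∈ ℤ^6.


Interval decomposition of M: I[1,6], I[4,4], I[6,6]^2.
HN type (ℓ=3): μ^(1)=11/5; μ^(2)=-2; μ^(3)=-5

((0, 1, 1, 1, 1, 1); (0, 0, 0, 1, 0, 2); (1, 0, 0, 0, 0, 0))


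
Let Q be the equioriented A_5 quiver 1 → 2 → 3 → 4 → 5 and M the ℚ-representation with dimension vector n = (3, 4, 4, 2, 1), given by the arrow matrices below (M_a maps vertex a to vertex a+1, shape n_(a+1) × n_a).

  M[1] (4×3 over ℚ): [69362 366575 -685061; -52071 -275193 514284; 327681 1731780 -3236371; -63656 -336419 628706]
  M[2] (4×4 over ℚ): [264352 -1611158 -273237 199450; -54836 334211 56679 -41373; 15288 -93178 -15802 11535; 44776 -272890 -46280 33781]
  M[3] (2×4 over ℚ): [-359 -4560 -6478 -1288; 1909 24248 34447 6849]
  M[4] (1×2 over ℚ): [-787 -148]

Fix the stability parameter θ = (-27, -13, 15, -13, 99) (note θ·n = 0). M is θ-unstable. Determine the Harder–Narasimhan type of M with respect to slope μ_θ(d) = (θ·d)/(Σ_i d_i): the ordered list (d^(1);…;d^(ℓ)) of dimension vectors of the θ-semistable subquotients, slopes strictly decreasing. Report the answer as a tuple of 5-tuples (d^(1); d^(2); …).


Via rank(M_{q-1}∘⋯∘M_p): M ≅ I[1,3]^2, I[1,5], I[2,2], I[3,4].
μ_θ-semistable layers: μ^(1)=99; μ^(2)=15; μ^(3)=1; μ^(4)=-13; μ^(5)=-27

((0, 0, 0, 0, 1); (0, 0, 2, 0, 0); (0, 0, 2, 2, 0); (0, 4, 0, 0, 0); (3, 0, 0, 0, 0))


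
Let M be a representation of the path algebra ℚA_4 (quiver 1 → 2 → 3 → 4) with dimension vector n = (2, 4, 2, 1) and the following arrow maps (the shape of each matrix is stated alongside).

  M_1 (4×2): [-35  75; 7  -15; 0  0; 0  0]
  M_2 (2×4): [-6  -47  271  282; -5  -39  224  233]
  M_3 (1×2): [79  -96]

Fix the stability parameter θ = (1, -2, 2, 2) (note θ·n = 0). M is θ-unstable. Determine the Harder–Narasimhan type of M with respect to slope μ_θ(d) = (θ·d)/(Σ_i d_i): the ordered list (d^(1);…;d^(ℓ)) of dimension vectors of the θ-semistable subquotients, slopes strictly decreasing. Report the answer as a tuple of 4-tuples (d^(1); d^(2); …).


Via rank(M_{q-1}∘⋯∘M_p): M ≅ I[1,1], I[1,4], I[2,2]^2, I[2,3].
μ_θ-semistable layers: μ^(1)=2; μ^(2)=1; μ^(3)=-1/2; μ^(4)=-2

((0, 0, 2, 1); (1, 0, 0, 0); (1, 1, 0, 0); (0, 3, 0, 0))


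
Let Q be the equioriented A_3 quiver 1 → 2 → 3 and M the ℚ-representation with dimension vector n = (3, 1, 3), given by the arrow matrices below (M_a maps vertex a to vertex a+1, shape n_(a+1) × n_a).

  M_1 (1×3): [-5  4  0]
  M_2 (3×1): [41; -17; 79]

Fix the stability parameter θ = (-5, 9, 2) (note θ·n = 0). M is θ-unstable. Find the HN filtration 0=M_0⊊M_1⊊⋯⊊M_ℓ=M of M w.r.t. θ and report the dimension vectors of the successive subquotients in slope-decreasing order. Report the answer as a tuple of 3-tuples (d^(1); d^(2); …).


Interval decomposition of M: I[1,1]^2, I[1,3], I[3,3]^2.
HN type (ℓ=3): μ^(1)=11/2; μ^(2)=2; μ^(3)=-5

((0, 1, 1); (0, 0, 2); (3, 0, 0))


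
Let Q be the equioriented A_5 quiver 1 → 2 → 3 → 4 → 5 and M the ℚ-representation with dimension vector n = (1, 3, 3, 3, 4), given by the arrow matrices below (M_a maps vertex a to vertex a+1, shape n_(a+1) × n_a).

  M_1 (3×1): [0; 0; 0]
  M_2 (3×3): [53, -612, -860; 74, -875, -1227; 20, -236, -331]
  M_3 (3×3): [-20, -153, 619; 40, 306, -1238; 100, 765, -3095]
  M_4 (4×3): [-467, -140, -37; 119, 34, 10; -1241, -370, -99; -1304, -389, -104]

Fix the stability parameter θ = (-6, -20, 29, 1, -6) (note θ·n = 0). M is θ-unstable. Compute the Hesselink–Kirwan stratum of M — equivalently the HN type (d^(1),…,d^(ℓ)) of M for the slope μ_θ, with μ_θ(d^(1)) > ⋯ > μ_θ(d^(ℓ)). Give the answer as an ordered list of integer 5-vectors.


Barcode: M ≅ I[1,1], I[2,3]^2, I[2,5], I[4,5]^2, I[5,5]. HN layers by μ_θ (5 steps, strictly decreasing):
  μ^(1)=29; μ^(2)=8; μ^(3)=-5/2; μ^(4)=-6; μ^(5)=-20

((0, 0, 2, 0, 0); (0, 0, 1, 1, 1); (0, 0, 0, 2, 2); (1, 0, 0, 0, 1); (0, 3, 0, 0, 0))


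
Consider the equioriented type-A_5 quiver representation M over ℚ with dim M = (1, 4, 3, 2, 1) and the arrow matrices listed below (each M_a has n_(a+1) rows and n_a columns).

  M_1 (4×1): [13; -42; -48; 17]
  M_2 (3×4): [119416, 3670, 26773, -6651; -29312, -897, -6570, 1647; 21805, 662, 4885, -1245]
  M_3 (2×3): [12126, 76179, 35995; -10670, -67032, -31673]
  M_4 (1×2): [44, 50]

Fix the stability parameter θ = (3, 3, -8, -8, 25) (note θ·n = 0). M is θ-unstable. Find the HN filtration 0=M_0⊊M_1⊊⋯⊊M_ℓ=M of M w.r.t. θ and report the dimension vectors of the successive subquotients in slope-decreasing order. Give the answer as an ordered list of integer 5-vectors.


Barcode: M ≅ I[1,4], I[2,2], I[2,3], I[2,5]. HN layers by μ_θ (4 steps, strictly decreasing):
  μ^(1)=25; μ^(2)=3; μ^(3)=-5/2; μ^(4)=-13/3

((0, 0, 0, 0, 1); (0, 1, 0, 0, 0); (1, 2, 2, 1, 0); (0, 1, 1, 1, 0))


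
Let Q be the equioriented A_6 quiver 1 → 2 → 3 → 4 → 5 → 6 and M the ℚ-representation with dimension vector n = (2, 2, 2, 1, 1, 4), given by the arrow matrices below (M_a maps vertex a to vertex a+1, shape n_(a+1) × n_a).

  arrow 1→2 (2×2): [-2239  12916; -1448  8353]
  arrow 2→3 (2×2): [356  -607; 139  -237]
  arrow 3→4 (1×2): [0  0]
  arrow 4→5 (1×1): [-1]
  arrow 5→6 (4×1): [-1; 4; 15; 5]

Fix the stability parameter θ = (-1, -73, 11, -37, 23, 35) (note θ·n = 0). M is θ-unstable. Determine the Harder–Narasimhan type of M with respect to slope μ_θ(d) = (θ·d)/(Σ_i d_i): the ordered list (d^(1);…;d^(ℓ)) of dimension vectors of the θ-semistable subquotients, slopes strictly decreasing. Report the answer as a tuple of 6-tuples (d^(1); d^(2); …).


Via rank(M_{q-1}∘⋯∘M_p): M ≅ I[1,3]^2, I[4,6], I[6,6]^3.
μ_θ-semistable layers: μ^(1)=35; μ^(2)=23; μ^(3)=11; μ^(4)=-37

((0, 0, 0, 0, 0, 4); (0, 0, 0, 0, 1, 0); (0, 0, 2, 0, 0, 0); (2, 2, 0, 1, 0, 0))


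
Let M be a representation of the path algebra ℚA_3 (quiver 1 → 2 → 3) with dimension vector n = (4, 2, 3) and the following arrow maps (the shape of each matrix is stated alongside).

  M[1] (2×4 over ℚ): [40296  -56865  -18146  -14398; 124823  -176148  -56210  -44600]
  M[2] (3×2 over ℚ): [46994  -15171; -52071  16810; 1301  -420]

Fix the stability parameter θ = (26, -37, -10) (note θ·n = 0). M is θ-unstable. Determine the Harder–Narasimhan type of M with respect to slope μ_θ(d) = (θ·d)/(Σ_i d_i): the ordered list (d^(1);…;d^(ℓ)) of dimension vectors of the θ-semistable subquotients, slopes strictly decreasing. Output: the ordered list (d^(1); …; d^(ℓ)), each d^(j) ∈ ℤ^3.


Barcode: M ≅ I[1,1]^2, I[1,3]^2, I[3,3]. HN layers by μ_θ (3 steps, strictly decreasing):
  μ^(1)=26; μ^(2)=-7; μ^(3)=-10

((2, 0, 0); (2, 2, 2); (0, 0, 1))


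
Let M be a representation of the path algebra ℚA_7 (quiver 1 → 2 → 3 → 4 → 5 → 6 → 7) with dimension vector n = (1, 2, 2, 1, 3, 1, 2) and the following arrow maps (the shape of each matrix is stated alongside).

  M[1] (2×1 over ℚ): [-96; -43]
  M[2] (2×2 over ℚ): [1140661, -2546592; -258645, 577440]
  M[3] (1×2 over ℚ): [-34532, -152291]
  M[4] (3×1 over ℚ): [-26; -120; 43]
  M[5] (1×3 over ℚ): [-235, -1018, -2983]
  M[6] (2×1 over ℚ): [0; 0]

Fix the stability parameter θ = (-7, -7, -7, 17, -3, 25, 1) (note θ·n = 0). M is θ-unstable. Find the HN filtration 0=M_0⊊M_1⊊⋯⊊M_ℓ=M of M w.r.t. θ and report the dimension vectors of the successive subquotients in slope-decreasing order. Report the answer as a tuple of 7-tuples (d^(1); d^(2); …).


Via rank(M_{q-1}∘⋯∘M_p): M ≅ I[1,2], I[2,6], I[3,3], I[5,5]^2, I[7,7]^2.
μ_θ-semistable layers: μ^(1)=25; μ^(2)=7; μ^(3)=1; μ^(4)=-3; μ^(5)=-7

((0, 0, 0, 0, 0, 1, 0); (0, 0, 0, 1, 1, 0, 0); (0, 0, 0, 0, 0, 0, 2); (0, 0, 0, 0, 2, 0, 0); (1, 2, 2, 0, 0, 0, 0))


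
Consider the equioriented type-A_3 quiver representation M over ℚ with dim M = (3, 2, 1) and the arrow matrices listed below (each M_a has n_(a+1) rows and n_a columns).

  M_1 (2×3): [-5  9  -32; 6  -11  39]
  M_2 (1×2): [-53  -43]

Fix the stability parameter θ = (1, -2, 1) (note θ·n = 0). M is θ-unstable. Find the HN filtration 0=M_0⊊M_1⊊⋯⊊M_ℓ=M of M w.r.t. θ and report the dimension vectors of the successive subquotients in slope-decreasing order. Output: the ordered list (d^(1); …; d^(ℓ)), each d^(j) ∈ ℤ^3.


Via rank(M_{q-1}∘⋯∘M_p): M ≅ I[1,1], I[1,2], I[1,3].
μ_θ-semistable layers: μ^(1)=1; μ^(2)=-1/2

((1, 0, 1); (2, 2, 0))


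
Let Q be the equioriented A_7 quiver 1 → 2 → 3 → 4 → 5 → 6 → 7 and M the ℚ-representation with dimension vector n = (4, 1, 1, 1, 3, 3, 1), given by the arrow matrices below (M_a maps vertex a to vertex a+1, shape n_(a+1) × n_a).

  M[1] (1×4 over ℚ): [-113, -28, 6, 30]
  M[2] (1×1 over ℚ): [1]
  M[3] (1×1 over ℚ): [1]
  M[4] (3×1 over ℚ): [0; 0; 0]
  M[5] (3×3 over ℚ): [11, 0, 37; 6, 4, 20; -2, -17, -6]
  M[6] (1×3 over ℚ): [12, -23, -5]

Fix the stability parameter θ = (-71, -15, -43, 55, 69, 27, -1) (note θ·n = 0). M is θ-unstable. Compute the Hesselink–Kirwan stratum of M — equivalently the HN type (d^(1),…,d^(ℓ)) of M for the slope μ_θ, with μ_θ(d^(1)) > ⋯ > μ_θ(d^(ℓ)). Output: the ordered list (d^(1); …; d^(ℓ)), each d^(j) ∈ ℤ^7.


Interval decomposition of M: I[1,1]^3, I[1,4], I[5,6]^2, I[5,7].
HN type (ℓ=5): μ^(1)=55; μ^(2)=48; μ^(3)=95/3; μ^(4)=-29; μ^(5)=-71

((0, 0, 0, 1, 0, 0, 0); (0, 0, 0, 0, 2, 2, 0); (0, 0, 0, 0, 1, 1, 1); (0, 1, 1, 0, 0, 0, 0); (4, 0, 0, 0, 0, 0, 0))


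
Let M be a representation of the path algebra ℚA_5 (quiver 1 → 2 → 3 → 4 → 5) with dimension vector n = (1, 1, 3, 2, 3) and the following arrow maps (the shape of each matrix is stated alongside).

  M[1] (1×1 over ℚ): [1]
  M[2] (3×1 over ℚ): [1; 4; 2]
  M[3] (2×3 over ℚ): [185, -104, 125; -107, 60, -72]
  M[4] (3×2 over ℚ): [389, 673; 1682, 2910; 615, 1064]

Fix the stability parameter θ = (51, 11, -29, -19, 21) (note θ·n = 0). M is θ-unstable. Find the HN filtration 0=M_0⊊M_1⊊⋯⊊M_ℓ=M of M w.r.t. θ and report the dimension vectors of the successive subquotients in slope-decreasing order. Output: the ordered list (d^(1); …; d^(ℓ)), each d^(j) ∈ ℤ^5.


Via rank(M_{q-1}∘⋯∘M_p): M ≅ I[1,5], I[3,3], I[3,5], I[5,5].
μ_θ-semistable layers: μ^(1)=21; μ^(2)=7/2; μ^(3)=-19; μ^(4)=-29

((0, 0, 0, 0, 3); (1, 1, 1, 1, 0); (0, 0, 0, 1, 0); (0, 0, 2, 0, 0))


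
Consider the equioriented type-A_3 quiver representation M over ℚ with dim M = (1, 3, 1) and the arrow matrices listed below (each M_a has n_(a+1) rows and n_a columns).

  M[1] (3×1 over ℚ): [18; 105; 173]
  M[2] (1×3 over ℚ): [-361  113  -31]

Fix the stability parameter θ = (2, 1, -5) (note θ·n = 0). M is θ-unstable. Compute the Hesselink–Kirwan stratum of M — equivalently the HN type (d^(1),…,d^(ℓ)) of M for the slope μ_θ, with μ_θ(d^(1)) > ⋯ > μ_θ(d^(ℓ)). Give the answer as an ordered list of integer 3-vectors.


Via rank(M_{q-1}∘⋯∘M_p): M ≅ I[1,3], I[2,2]^2.
μ_θ-semistable layers: μ^(1)=1; μ^(2)=-2/3

((0, 2, 0); (1, 1, 1))


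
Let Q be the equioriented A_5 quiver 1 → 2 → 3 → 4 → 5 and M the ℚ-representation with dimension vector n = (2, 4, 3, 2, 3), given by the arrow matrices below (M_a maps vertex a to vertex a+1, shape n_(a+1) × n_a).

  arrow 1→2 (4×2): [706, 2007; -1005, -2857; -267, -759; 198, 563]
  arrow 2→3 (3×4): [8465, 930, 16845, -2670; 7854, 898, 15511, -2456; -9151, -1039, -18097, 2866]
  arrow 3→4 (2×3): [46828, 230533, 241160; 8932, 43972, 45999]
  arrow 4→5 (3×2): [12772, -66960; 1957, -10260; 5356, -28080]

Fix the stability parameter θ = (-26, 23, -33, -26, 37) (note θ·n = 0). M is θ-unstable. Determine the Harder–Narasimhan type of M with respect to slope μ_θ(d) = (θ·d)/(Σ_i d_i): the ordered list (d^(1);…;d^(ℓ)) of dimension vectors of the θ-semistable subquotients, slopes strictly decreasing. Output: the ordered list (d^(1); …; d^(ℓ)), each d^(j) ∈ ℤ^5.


Interval decomposition of M: I[1,4], I[1,5], I[2,2], I[2,3], I[5,5]^2.
HN type (ℓ=5): μ^(1)=37; μ^(2)=23; μ^(3)=-5; μ^(4)=-12; μ^(5)=-26

((0, 0, 0, 0, 3); (0, 1, 0, 0, 0); (0, 1, 1, 0, 0); (0, 2, 2, 2, 0); (2, 0, 0, 0, 0))


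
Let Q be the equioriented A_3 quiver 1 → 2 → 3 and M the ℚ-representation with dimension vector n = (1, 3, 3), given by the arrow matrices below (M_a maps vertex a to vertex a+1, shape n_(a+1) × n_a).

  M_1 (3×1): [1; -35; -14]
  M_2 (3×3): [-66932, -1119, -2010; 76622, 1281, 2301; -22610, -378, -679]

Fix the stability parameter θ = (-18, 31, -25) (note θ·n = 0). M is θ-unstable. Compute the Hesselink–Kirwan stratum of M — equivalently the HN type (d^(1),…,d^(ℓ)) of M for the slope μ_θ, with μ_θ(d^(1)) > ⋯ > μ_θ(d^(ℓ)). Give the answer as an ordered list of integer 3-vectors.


Barcode: M ≅ I[1,3], I[2,2], I[2,3], I[3,3]. HN layers by μ_θ (4 steps, strictly decreasing):
  μ^(1)=31; μ^(2)=3; μ^(3)=-18; μ^(4)=-25

((0, 1, 0); (0, 2, 2); (1, 0, 0); (0, 0, 1))


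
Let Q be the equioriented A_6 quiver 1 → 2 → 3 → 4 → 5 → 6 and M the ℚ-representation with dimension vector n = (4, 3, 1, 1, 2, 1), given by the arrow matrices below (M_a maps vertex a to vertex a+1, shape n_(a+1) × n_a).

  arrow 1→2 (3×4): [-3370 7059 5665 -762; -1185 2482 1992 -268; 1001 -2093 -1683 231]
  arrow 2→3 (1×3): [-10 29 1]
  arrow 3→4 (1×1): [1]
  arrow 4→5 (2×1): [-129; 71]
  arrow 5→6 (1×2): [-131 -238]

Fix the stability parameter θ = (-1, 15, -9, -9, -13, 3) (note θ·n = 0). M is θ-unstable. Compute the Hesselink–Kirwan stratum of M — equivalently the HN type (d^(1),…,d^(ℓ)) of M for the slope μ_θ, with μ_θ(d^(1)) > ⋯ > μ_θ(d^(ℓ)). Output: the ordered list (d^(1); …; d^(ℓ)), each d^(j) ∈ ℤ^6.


Interval decomposition of M: I[1,1], I[1,2]^2, I[1,6], I[5,5].
HN type (ℓ=5): μ^(1)=15; μ^(2)=3; μ^(3)=-1; μ^(4)=-17/5; μ^(5)=-13

((0, 2, 0, 0, 0, 0); (0, 0, 0, 0, 0, 1); (3, 0, 0, 0, 0, 0); (1, 1, 1, 1, 1, 0); (0, 0, 0, 0, 1, 0))


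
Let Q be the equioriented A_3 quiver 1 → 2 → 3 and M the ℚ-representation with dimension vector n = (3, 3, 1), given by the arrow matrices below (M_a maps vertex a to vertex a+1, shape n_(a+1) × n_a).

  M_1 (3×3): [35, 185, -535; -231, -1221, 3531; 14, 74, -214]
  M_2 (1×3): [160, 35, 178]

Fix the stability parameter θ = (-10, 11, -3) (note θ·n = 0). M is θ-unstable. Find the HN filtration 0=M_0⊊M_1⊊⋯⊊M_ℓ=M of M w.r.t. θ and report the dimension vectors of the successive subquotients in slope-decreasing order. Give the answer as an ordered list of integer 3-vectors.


Barcode: M ≅ I[1,1]^2, I[1,3], I[2,2]^2. HN layers by μ_θ (3 steps, strictly decreasing):
  μ^(1)=11; μ^(2)=4; μ^(3)=-10

((0, 2, 0); (0, 1, 1); (3, 0, 0))


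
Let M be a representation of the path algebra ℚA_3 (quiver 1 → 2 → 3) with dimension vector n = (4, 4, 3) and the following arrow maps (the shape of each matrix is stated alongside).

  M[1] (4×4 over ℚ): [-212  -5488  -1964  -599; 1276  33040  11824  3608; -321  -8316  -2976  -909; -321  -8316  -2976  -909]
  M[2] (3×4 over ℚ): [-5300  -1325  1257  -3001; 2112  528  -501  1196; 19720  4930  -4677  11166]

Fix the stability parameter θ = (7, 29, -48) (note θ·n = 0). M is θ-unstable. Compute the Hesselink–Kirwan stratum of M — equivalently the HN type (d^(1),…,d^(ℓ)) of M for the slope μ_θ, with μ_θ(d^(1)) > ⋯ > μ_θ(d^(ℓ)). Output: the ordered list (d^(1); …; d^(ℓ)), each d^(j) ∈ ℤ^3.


Barcode: M ≅ I[1,1]^2, I[1,2], I[1,3], I[2,2], I[2,3], I[3,3]. HN layers by μ_θ (5 steps, strictly decreasing):
  μ^(1)=29; μ^(2)=7; μ^(3)=-4; μ^(4)=-19/2; μ^(5)=-48

((0, 2, 0); (3, 0, 0); (1, 1, 1); (0, 1, 1); (0, 0, 1))


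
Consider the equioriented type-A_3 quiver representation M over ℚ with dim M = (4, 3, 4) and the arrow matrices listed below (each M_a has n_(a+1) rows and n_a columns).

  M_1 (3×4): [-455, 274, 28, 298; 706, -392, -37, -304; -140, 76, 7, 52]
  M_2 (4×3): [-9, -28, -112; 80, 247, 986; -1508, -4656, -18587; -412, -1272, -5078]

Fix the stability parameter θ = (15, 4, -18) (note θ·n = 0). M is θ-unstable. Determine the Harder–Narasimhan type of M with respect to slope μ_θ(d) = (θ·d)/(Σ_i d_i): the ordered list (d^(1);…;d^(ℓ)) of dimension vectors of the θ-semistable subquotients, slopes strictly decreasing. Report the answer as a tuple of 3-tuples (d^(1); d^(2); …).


Barcode: M ≅ I[1,1]^2, I[1,3]^2, I[2,3], I[3,3]. HN layers by μ_θ (4 steps, strictly decreasing):
  μ^(1)=15; μ^(2)=1/3; μ^(3)=-7; μ^(4)=-18

((2, 0, 0); (2, 2, 2); (0, 1, 1); (0, 0, 1))


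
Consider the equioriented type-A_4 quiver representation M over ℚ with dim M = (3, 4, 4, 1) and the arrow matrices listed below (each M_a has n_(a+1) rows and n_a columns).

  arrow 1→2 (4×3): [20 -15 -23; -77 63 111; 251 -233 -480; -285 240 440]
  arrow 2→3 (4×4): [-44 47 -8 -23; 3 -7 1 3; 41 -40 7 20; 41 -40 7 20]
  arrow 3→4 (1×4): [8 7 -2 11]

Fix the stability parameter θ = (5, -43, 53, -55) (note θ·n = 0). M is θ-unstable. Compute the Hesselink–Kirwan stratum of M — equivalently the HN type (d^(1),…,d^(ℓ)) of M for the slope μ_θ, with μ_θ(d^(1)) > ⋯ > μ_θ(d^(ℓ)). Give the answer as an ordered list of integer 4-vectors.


Via rank(M_{q-1}∘⋯∘M_p): M ≅ I[1,2], I[1,3], I[1,4], I[2,2], I[3,3]^2.
μ_θ-semistable layers: μ^(1)=53; μ^(2)=-1; μ^(3)=-19; μ^(4)=-43

((0, 0, 3, 0); (0, 0, 1, 1); (3, 3, 0, 0); (0, 1, 0, 0))
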